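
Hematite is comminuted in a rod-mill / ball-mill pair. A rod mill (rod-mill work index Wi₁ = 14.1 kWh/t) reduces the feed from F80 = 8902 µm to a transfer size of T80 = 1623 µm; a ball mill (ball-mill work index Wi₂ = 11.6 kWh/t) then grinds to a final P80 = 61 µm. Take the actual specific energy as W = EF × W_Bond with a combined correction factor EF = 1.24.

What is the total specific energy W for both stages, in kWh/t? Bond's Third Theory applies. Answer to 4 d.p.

W = 17.3332 kWh/t

W = 10·Wi·(P80^(-½) − F80^(-½))
Stage 1 (8902→1623 µm, Wi₁=14.1): W₁ = 10·14.1·(0.024822 − 0.010599) = 2.0055 kWh/t
Stage 2 (1623→61 µm, Wi₂=11.6): W₂ = 10·11.6·(0.128037 − 0.024822) = 11.9729 kWh/t
W = W₁ + W₂ = 2.0055 + 11.9729 = 13.9784 kWh/t
Apply correction: 13.9784 × 1.24 = 17.3332 kWh/t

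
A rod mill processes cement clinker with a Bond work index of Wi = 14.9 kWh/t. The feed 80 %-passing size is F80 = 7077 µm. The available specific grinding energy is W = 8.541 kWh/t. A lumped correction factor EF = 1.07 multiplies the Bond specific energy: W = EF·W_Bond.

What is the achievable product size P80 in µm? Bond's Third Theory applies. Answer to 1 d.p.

W = 10 Wi (1/√P80 − 1/√F80)  [Bond]
W_Bond = W / EF = 8.541 / 1.07 = 7.9822 kWh/t
⇒ 1/√P80 = W_Bond/(10·Wi) + 1/√F80
  = 7.9822/(10·14.9) + 1/√7077 = 0.053572 + 0.011887 = 0.065459
P80 = (1/0.065459)² = 15.2767² = 233.38 µm

P80 = 233.4 µm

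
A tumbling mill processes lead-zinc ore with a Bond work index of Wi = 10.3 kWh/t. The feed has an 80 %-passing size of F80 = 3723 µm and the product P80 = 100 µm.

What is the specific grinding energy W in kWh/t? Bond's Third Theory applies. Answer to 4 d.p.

W_Bond = 10·Wi·(1/√P₈₀ − 1/√F₈₀)
1/√100 = 0.100000;  1/√3723 = 0.016389
W = 10·10.3·(0.100000 − 0.016389) = 8.6119 kWh/t

W = 8.6119 kWh/t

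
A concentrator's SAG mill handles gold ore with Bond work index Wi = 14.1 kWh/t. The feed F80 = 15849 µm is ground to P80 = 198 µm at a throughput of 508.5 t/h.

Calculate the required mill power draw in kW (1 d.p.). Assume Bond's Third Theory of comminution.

P = 4525.9 kW

W_Bond = 10·Wi·(1/√P₈₀ − 1/√F₈₀)
W = 10·14.1·(1/√198 − 1/√15849) = 10·14.1·(0.063124) = 8.9004 kWh/t
P_mill = W·ṁ = 8.9004·508.5 = 4525.9 kW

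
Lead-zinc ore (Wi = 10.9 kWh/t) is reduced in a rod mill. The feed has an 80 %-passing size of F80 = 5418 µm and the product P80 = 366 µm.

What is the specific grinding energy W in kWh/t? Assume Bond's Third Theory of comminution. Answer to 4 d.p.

W = 4.2167 kWh/t

Bond:  W = 10 Wi (1/√P − 1/√F)
1/√366 = 0.052271;  1/√5418 = 0.013586
W = 10·10.9·(0.052271 − 0.013586) = 4.2167 kWh/t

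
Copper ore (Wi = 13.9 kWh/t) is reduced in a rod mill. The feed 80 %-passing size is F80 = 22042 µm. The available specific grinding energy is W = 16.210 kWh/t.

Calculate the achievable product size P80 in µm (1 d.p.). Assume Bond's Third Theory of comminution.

P80 = 65.7 µm

W = 10 Wi (1/√P80 − 1/√F80)  [Bond]
⇒ 1/√P80 = W/(10 Wi) + 1/√F80
  = 16.2100/(10·13.9) + 1/√22042 = 0.116619 + 0.006736 = 0.123354
P80 = (1/0.123354)² = 8.1067² = 65.72 µm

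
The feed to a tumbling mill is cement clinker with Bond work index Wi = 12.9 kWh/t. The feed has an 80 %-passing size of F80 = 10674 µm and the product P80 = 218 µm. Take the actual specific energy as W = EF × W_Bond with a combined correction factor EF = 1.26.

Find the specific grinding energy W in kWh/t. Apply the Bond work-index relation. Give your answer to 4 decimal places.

W = 9.4354 kWh/t

Bond: W = 10·Wi·(1/√P80 − 1/√F80)
1/√218 = 0.067729;  1/√10674 = 0.009679
W = 10·12.9·(0.067729 − 0.009679) = 7.4884 kWh/t
Corrected W = EF·W_Bond = 1.26·7.4884 = 9.4354 kWh/t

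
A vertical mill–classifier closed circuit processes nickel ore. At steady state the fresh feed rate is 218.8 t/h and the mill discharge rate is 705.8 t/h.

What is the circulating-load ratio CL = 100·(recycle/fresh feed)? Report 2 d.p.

Mill node: discharge = fresh + recycle.
R = M − F = 705.8 − 218.8 = 487.0 t/h
CL = 100·R/F = 100·487.0/218.8 = 222.58 %

CL = 222.58 %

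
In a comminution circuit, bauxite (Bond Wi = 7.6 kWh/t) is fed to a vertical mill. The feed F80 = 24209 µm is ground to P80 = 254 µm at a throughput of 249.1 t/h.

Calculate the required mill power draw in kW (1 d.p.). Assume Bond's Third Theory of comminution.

W = 10 Wi / √P80 − 10 Wi / √F80
W = 10·7.6·(1/√254 − 1/√24209) = 10·7.6·(0.056319) = 4.2802 kWh/t
P = W·T = 4.2802·249.1 = 1066.2 kW

P = 1066.2 kW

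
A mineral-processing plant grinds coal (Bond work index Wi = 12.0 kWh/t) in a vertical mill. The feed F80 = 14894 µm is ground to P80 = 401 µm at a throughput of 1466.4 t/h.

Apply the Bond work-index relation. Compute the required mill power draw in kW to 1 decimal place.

W_Bond = 10·Wi·(1/√P₈₀ − 1/√F₈₀)
W = 10·12.0·(1/√401 − 1/√14894) = 10·12.0·(0.041744) = 5.0092 kWh/t
Mill draw = 5.0092 × 1466.4 = 7345.5 kW

P = 7345.5 kW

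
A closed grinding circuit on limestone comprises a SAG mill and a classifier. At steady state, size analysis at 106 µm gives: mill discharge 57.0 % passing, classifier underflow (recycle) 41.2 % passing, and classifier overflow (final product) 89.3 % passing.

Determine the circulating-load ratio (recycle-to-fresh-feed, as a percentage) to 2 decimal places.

Classifier node, passing 106 µm:
(1+r)d = ru + o → r = (o−d)/(d−u)
r = (89.3 − 57.0)/(57.0 − 41.2) = 32.3/15.8 = 2.0443
CL = 100·r = 204.43 %

CL = 204.43 %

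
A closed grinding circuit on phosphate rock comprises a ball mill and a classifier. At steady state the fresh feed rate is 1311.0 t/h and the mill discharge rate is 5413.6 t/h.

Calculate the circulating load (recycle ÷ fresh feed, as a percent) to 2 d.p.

CL = 312.94 %

M = F + R at steady state, so:
R = M − F = 5413.6 − 1311.0 = 4102.6 t/h
CL = 100·R/F = 100·4102.6/1311.0 = 312.94 %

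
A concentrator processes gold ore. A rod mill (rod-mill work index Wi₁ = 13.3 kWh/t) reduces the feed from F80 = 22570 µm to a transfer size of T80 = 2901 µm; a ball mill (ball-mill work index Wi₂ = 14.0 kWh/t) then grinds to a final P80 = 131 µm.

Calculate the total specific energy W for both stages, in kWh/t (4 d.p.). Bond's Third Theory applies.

W = 11.2166 kWh/t

W = 10·Wi·[P80^(−½) − F80^(−½)]
Stage 1 (22570→2901 µm, Wi₁=13.3): W₁ = 10·13.3·(0.018566 − 0.006656) = 1.5840 kWh/t
Stage 2 (2901→131 µm, Wi₂=14.0): W₂ = 10·14.0·(0.087370 − 0.018566) = 9.6326 kWh/t
W = W₁ + W₂ = 1.5840 + 9.6326 = 11.2166 kWh/t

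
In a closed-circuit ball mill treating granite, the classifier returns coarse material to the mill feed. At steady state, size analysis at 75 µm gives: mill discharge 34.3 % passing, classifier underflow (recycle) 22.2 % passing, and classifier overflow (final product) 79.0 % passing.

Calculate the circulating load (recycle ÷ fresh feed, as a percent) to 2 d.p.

Mass balance on the −75 µm fraction:
d + r·d = r·u + o → r(d−u) = o−d
r = (79.0 − 34.3)/(34.3 − 22.2) = 44.7/12.1 = 3.6942
CL = 100·r = 369.42 %

CL = 369.42 %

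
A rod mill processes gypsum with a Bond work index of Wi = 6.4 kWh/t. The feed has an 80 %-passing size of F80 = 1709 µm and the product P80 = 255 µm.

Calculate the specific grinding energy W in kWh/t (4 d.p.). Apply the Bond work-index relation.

W_Bond = 10·Wi·(1/√P₈₀ − 1/√F₈₀)
1/√255 = 0.062622;  1/√1709 = 0.024190
W = 10·6.4·(0.062622 − 0.024190) = 2.4597 kWh/t

W = 2.4597 kWh/t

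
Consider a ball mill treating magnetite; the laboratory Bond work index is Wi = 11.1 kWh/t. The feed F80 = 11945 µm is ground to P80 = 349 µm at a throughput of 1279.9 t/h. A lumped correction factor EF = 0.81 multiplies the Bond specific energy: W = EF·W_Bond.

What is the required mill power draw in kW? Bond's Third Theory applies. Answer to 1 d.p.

P = 5107.0 kW

W = 10 Wi (P80^-0.5 − F80^-0.5)
W = 10·11.1·(1/√349 − 1/√11945) = 10·11.1·(0.044379) = 4.9261 kWh/t
Corrected W = EF·W_Bond = 0.81·4.9261 = 3.9901 kWh/t
P_mill = W·ṁ = 3.9901·1279.9 = 5107.0 kW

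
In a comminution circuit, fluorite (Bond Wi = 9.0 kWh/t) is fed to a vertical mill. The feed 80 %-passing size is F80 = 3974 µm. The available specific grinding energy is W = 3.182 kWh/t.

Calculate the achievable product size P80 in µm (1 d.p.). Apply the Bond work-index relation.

Bond:  W = 10 Wi (1/√P − 1/√F)
1/√P80 = 1/√F80 + W/(10·Wi)
  = 3.1820/(10·9.0) + 1/√3974 = 0.035356 + 0.015863 = 0.051219
P80 = (1/0.051219)² = 19.5242² = 381.19 µm

P80 = 381.2 µm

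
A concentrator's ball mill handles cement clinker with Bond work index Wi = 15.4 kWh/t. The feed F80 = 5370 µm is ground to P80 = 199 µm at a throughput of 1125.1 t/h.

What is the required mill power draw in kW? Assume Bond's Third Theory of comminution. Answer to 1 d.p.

P = 9918.0 kW

W = 10 Wi / √P80 − 10 Wi / √F80
W = 10·15.4·(1/√199 − 1/√5370) = 10·15.4·(0.057242) = 8.8153 kWh/t
P_mill = W·ṁ = 8.8153·1125.1 = 9918.0 kW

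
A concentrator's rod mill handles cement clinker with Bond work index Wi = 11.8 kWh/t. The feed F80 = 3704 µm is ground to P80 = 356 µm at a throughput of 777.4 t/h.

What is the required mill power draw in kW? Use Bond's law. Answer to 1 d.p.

W = 10·Wi·(P80^(-½) − F80^(-½))
W = 10·11.8·(1/√356 − 1/√3704) = 10·11.8·(0.036569) = 4.3151 kWh/t
Mill draw = 4.3151 × 777.4 = 3354.6 kW

P = 3354.6 kW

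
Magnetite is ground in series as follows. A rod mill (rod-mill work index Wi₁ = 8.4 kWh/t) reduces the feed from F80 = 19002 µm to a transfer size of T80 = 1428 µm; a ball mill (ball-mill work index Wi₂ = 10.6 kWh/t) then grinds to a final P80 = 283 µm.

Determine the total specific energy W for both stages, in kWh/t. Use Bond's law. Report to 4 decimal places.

W = 10·Wi·(P80^(-½) − F80^(-½))
Stage 1 (19002→1428 µm, Wi₁=8.4): W₁ = 10·8.4·(0.026463 − 0.007254) = 1.6135 kWh/t
Stage 2 (1428→283 µm, Wi₂=10.6): W₂ = 10·10.6·(0.059444 − 0.026463) = 3.4960 kWh/t
W = W₁ + W₂ = 1.6135 + 3.4960 = 5.1095 kWh/t

W = 5.1095 kWh/t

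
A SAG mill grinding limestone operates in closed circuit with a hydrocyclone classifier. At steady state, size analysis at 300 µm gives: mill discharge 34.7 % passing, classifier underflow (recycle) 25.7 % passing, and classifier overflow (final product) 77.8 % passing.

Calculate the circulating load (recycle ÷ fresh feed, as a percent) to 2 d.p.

Two-product formula at 300 µm:
(1+r)·d = r·u + o ⇒ r = (o−d)/(d−u)
r = (77.8 − 34.7)/(34.7 − 25.7) = 43.1/9.0 = 4.7889
CL = 100·r = 478.89 %

CL = 478.89 %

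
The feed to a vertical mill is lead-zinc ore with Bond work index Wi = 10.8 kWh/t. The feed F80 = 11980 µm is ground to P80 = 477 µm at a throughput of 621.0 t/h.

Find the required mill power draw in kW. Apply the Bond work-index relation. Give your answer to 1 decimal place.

W_Bond = 10·Wi·(1/√P₈₀ − 1/√F₈₀)
W = 10·10.8·(1/√477 − 1/√11980) = 10·10.8·(0.036651) = 3.9583 kWh/t
Power = W × throughput = 3.9583 kWh/t × 621.0 t/h = 2458.1 kW

P = 2458.1 kW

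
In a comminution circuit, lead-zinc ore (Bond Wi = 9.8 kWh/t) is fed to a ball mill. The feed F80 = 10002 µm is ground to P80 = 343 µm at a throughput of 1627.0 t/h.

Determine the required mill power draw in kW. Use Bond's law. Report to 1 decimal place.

W = 10·Wi·[P80^(−½) − F80^(−½)]
W = 10·9.8·(1/√343 − 1/√10002) = 10·9.8·(0.043996) = 4.3116 kWh/t
P = W·T = 4.3116·1627.0 = 7015.0 kW

P = 7015.0 kW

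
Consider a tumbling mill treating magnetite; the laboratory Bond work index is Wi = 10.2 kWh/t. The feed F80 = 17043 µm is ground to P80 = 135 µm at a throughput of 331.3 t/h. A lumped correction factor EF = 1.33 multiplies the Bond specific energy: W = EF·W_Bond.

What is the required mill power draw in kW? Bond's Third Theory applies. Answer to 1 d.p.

P = 3523.9 kW

W = 10 Wi (1/√P80 − 1/√F80)  [Bond]
W = 10·10.2·(1/√135 − 1/√17043) = 10·10.2·(0.078406) = 7.9974 kWh/t
W_actual = 1.33 × 7.9974 = 10.6366 kWh/t
Mill draw = 10.6366 × 331.3 = 3523.9 kW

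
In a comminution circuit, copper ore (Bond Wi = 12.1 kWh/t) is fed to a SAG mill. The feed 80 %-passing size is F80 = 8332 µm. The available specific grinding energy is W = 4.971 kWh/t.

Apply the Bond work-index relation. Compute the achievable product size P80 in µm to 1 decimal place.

W_Bond = 10·Wi·(1/√P₈₀ − 1/√F₈₀)
⇒ 1/√P80 = W/(10 Wi) + 1/√F80
  = 4.9710/(10·12.1) + 1/√8332 = 0.041083 + 0.010955 = 0.052038
P80 = (1/0.052038)² = 19.2167² = 369.28 µm

P80 = 369.3 µm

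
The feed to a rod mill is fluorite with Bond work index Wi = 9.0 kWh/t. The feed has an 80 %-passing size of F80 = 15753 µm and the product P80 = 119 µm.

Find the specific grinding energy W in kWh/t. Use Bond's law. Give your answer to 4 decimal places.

W_Bond = 10·Wi·(1/√P₈₀ − 1/√F₈₀)
1/√119 = 0.091670;  1/√15753 = 0.007967
W = 10·9.0·(0.091670 − 0.007967) = 7.5332 kWh/t

W = 7.5332 kWh/t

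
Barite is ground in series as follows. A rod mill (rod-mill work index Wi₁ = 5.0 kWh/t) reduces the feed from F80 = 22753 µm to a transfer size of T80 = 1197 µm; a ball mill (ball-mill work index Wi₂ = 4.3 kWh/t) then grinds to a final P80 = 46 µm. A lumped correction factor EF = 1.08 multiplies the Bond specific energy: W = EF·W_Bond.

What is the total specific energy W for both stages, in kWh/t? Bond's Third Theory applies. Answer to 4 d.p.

Bond: W = 10·Wi·(1/√P80 − 1/√F80)
Stage 1 (22753→1197 µm, Wi₁=5.0): W₁ = 10·5.0·(0.028904 − 0.006629) = 1.1137 kWh/t
Stage 2 (1197→46 µm, Wi₂=4.3): W₂ = 10·4.3·(0.147442 − 0.028904) = 5.0971 kWh/t
W = W₁ + W₂ = 1.1137 + 5.0971 = 6.2109 kWh/t
W_actual = 1.08 × 6.2109 = 6.7077 kWh/t

W = 6.7077 kWh/t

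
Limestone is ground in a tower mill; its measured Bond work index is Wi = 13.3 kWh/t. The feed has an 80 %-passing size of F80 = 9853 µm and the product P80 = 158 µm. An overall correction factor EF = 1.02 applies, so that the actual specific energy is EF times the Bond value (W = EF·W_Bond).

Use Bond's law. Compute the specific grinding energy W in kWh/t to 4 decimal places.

W = 10·Wi·(P80^(-½) − F80^(-½))
1/√158 = 0.079556;  1/√9853 = 0.010074
W = 10·13.3·(0.079556 − 0.010074) = 9.2410 kWh/t
W_actual = 1.02 × 9.2410 = 9.4258 kWh/t

W = 9.4258 kWh/t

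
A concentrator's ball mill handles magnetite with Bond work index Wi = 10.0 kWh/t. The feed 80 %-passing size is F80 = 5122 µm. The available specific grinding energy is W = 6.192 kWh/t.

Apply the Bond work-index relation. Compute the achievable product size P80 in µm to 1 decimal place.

P80 = 173.6 µm

W = 10 Wi / √P80 − 10 Wi / √F80
P80^-0.5 = F80^-0.5 + W/(10 Wi)
  = 6.1920/(10·10.0) + 1/√5122 = 0.061920 + 0.013973 = 0.075893
P80 = (1/0.075893)² = 13.1765² = 173.62 µm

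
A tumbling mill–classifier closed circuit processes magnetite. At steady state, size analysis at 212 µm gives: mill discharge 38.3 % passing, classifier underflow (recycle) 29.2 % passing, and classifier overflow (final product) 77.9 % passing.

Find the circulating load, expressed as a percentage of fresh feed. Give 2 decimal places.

CL = 435.16 %

Let r = R/F. Size balance at 212 µm:
Fd + Rd = Ru + Fo ⇒ R/F = (o−d)/(d−u)
r = (77.9 − 38.3)/(38.3 − 29.2) = 39.6/9.1 = 4.3516
CL = 100·r = 435.16 %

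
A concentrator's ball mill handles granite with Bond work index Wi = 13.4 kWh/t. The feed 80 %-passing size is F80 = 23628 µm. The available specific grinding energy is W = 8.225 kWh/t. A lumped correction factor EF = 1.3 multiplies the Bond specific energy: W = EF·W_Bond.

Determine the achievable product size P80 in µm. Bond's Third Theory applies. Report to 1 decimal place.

P80 = 346.5 µm

W = 10 Wi (1/√P80 − 1/√F80)  [Bond]
W_Bond = W / EF = 8.225 / 1.3 = 6.3269 kWh/t
P80^-0.5 = F80^-0.5 + W_Bond/(10 Wi)
  = 6.3269/(10·13.4) + 1/√23628 = 0.047216 + 0.006506 = 0.053721
P80 = (1/0.053721)² = 18.6145² = 346.50 µm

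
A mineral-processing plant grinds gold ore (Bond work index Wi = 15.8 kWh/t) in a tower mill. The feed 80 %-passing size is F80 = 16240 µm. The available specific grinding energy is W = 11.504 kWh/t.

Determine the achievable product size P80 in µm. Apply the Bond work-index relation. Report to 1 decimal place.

Bond:  W = 10 Wi (1/√P − 1/√F)
P80^-0.5 = F80^-0.5 + W/(10 Wi)
  = 11.5040/(10·15.8) + 1/√16240 = 0.072810 + 0.007847 = 0.080657
P80 = (1/0.080657)² = 12.3982² = 153.71 µm

P80 = 153.7 µm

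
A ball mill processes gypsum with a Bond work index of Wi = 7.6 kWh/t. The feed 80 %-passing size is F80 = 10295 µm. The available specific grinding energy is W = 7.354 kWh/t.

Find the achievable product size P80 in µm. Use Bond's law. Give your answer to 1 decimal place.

P80 = 88.0 µm

Bond:  W = 10 Wi (1/√P − 1/√F)
1/√P80 = 1/√F80 + W/(10·Wi)
  = 7.3540/(10·7.6) + 1/√10295 = 0.096763 + 0.009856 = 0.106619
P80 = (1/0.106619)² = 9.3792² = 87.97 µm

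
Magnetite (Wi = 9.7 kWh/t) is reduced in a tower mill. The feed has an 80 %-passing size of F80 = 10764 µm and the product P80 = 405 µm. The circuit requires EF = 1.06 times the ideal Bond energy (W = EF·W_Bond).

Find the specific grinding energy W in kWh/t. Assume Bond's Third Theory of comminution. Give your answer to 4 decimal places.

Bond:  W = 10 Wi (1/√P − 1/√F)
1/√405 = 0.049690;  1/√10764 = 0.009639
W = 10·9.7·(0.049690 − 0.009639) = 3.8850 kWh/t
With EF = 1.06: W = 3.8850·1.06 = 4.1181 kWh/t

W = 4.1181 kWh/t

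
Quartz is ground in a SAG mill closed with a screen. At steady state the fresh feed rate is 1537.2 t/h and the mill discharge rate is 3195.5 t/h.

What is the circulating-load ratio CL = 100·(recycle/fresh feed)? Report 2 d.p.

CL = 107.88 %

Discharge = new feed + return, hence
R = M − F = 3195.5 − 1537.2 = 1658.3 t/h
CL = 100·R/F = 100·1658.3/1537.2 = 107.88 %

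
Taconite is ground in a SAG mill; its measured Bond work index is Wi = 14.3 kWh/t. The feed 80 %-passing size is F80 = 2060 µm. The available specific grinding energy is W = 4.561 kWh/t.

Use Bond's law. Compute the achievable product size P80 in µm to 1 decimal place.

P80 = 343.9 µm

W = 10·Wi·[P80^(−½) − F80^(−½)]
⇒ 1/√P80 = W/(10 Wi) + 1/√F80
  = 4.5610/(10·14.3) + 1/√2060 = 0.031895 + 0.022033 = 0.053928
P80 = (1/0.053928)² = 18.5433² = 343.86 µm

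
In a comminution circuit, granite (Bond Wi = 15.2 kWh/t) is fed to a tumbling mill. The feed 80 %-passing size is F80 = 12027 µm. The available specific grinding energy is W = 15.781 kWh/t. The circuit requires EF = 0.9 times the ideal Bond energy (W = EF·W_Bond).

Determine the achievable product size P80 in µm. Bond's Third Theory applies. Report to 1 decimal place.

W_Bond = 10·Wi·(1/√P₈₀ − 1/√F₈₀)
W_Bond = W / EF = 15.781 / 0.9 = 17.5344 kWh/t
1/√P80 = 1/√F80 + W_Bond/(10·Wi)
  = 17.5344/(10·15.2) + 1/√12027 = 0.115358 + 0.009118 = 0.124477
P80 = (1/0.124477)² = 8.0336² = 64.54 µm

P80 = 64.5 µm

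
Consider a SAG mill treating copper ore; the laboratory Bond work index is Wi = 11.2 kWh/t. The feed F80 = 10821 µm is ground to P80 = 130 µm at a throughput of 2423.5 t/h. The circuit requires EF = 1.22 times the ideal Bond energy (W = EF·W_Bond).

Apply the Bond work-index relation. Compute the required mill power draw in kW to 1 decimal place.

P = 25860.1 kW

W = 10 Wi (P80^-0.5 − F80^-0.5)
W = 10·11.2·(1/√130 − 1/√10821) = 10·11.2·(0.078093) = 8.7464 kWh/t
With EF = 1.22: W = 8.7464·1.22 = 10.6706 kWh/t
Power = W × throughput = 10.6706 kWh/t × 2423.5 t/h = 25860.1 kW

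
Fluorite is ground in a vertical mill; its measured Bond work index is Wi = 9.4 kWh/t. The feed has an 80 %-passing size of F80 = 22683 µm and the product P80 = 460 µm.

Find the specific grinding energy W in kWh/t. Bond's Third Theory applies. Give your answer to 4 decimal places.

W = 3.7586 kWh/t

Bond:  W = 10 Wi (1/√P − 1/√F)
1/√460 = 0.046625;  1/√22683 = 0.006640
W = 10·9.4·(0.046625 − 0.006640) = 3.7586 kWh/t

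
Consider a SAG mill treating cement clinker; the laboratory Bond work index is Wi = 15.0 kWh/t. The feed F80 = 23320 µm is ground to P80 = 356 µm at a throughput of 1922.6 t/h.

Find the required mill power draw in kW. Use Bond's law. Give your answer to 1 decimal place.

Bond:  W = 10 Wi (1/√P − 1/√F)
W = 10·15.0·(1/√356 − 1/√23320) = 10·15.0·(0.046451) = 6.9677 kWh/t
Power = W × throughput = 6.9677 kWh/t × 1922.6 t/h = 13396.1 kW

P = 13396.1 kW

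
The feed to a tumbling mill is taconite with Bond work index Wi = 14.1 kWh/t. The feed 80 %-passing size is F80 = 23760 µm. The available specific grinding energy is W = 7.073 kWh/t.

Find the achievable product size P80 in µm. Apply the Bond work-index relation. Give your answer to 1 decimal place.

Bond:  W = 10 Wi (1/√P − 1/√F)
P80^(−½) = W/(10 Wi) + F80^(−½)
  = 7.0730/(10·14.1) + 1/√23760 = 0.050163 + 0.006487 = 0.056651
P80 = (1/0.056651)² = 17.6521² = 311.60 µm

P80 = 311.6 µm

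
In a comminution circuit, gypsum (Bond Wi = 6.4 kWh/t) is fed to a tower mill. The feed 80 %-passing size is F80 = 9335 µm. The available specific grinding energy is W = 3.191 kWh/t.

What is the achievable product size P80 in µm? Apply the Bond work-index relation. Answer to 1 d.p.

W = 10 Wi (P80^-0.5 − F80^-0.5)
P80^-0.5 = F80^-0.5 + W/(10 Wi)
  = 3.1910/(10·6.4) + 1/√9335 = 0.049859 + 0.010350 = 0.060209
P80 = (1/0.060209)² = 16.6087² = 275.85 µm

P80 = 275.8 µm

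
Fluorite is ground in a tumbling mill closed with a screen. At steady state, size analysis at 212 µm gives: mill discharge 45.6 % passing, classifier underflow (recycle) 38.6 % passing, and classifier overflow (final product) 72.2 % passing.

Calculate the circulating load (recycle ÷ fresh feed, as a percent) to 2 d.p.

Two-product formula at 212 µm:
Fd + Rd = Ru + Fo ⇒ R/F = (o−d)/(d−u)
r = (72.2 − 45.6)/(45.6 − 38.6) = 26.6/7.0 = 3.8000
CL = 100·r = 380.00 %

CL = 380.00 %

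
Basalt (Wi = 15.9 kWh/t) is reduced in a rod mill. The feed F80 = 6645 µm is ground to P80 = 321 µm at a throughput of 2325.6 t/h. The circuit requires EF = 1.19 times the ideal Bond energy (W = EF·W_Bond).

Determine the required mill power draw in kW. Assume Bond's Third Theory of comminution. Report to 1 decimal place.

W_Bond = 10·Wi·(1/√P₈₀ − 1/√F₈₀)
W = 10·15.9·(1/√321 − 1/√6645) = 10·15.9·(0.043547) = 6.9240 kWh/t
W_actual = 1.19 × 6.9240 = 8.2396 kWh/t
P = W·T = 8.2396·2325.6 = 19161.9 kW

P = 19161.9 kW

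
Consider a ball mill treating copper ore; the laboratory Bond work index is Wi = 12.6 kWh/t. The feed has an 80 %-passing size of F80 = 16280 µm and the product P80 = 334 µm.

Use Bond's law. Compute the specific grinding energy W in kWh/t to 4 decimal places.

Bond:  W = 10 Wi (1/√P − 1/√F)
1/√334 = 0.054718;  1/√16280 = 0.007837
W = 10·12.6·(0.054718 − 0.007837) = 5.9069 kWh/t

W = 5.9069 kWh/t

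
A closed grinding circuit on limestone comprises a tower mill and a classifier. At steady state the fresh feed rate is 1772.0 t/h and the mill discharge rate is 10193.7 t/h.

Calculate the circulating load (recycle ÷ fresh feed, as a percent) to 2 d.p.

Discharge = new feed + return, hence
R = M − F = 10193.7 − 1772.0 = 8421.7 t/h
CL = 100·R/F = 100·8421.7/1772.0 = 475.27 %

CL = 475.27 %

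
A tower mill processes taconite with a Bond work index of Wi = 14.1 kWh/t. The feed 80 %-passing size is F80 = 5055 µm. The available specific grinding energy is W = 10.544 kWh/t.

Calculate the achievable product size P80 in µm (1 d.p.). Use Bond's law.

W = 10·Wi·[P80^(−½) − F80^(−½)]
P80^-0.5 = F80^-0.5 + W/(10 Wi)
  = 10.5440/(10·14.1) + 1/√5055 = 0.074780 + 0.014065 = 0.088845
P80 = (1/0.088845)² = 11.2555² = 126.69 µm

P80 = 126.7 µm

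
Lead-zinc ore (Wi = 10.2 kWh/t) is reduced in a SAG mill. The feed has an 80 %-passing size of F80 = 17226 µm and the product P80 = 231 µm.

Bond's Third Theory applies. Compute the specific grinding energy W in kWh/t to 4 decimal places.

W = 5.9340 kWh/t

W_Bond = 10·Wi·(1/√P₈₀ − 1/√F₈₀)
1/√231 = 0.065795;  1/√17226 = 0.007619
W = 10·10.2·(0.065795 − 0.007619) = 5.9340 kWh/t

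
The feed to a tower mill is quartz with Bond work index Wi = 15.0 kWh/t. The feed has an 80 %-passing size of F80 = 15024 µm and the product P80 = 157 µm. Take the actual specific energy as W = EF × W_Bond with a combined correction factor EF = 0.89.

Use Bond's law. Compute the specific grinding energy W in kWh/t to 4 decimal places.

W = 10 Wi (P80^-0.5 − F80^-0.5)
1/√157 = 0.079809;  1/√15024 = 0.008158
W = 10·15.0·(0.079809 − 0.008158) = 10.7475 kWh/t
W_actual = 0.89 × 10.7475 = 9.5653 kWh/t

W = 9.5653 kWh/t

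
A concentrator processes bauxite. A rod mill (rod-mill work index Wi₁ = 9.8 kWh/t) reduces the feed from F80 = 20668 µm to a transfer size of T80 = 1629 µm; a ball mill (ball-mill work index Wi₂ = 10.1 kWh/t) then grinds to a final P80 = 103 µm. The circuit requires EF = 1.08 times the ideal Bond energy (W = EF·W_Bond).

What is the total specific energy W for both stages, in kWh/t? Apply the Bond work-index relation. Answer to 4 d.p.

W_Bond = 10·Wi·(1/√P₈₀ − 1/√F₈₀)
Stage 1 (20668→1629 µm, Wi₁=9.8): W₁ = 10·9.8·(0.024776 − 0.006956) = 1.7464 kWh/t
Stage 2 (1629→103 µm, Wi₂=10.1): W₂ = 10·10.1·(0.098533 − 0.024776) = 7.4494 kWh/t
W = W₁ + W₂ = 1.7464 + 7.4494 = 9.1958 kWh/t
With EF = 1.08: W = 9.1958·1.08 = 9.9315 kWh/t

W = 9.9315 kWh/t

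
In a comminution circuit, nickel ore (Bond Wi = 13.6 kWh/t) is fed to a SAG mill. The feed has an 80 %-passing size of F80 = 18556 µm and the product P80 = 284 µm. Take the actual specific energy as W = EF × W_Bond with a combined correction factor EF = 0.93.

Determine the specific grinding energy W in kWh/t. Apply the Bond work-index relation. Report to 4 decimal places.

W = 6.5767 kWh/t

W = 10 Wi (P80^-0.5 − F80^-0.5)
1/√284 = 0.059339;  1/√18556 = 0.007341
W = 10·13.6·(0.059339 − 0.007341) = 7.0717 kWh/t
Corrected W = EF·W_Bond = 0.93·7.0717 = 6.5767 kWh/t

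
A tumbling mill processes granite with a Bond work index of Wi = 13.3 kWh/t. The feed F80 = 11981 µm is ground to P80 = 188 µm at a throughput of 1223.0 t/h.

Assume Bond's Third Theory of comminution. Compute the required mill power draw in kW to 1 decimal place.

P = 10377.1 kW

Bond: W = 10·Wi·(1/√P80 − 1/√F80)
W = 10·13.3·(1/√188 − 1/√11981) = 10·13.3·(0.063797) = 8.4849 kWh/t
Mill draw = 8.4849 × 1223.0 = 10377.1 kW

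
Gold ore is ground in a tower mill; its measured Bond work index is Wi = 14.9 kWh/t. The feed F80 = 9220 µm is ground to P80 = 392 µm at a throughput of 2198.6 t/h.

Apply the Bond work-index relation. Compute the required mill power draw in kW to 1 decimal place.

Bond: W = 10·Wi·(1/√P80 − 1/√F80)
W = 10·14.9·(1/√392 − 1/√9220) = 10·14.9·(0.040093) = 5.9739 kWh/t
P_mill = W·ṁ = 5.9739·2198.6 = 13134.2 kW

P = 13134.2 kW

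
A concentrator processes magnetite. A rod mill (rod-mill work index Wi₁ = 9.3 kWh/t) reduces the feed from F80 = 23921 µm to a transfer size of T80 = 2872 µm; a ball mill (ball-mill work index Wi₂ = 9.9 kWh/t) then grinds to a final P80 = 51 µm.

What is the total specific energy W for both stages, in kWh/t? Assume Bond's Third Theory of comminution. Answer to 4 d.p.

W = 13.1495 kWh/t

W_Bond = 10·Wi·(1/√P₈₀ − 1/√F₈₀)
Stage 1 (23921→2872 µm, Wi₁=9.3): W₁ = 10·9.3·(0.018660 − 0.006466) = 1.1341 kWh/t
Stage 2 (2872→51 µm, Wi₂=9.9): W₂ = 10·9.9·(0.140028 − 0.018660) = 12.0154 kWh/t
W = W₁ + W₂ = 1.1341 + 12.0154 = 13.1495 kWh/t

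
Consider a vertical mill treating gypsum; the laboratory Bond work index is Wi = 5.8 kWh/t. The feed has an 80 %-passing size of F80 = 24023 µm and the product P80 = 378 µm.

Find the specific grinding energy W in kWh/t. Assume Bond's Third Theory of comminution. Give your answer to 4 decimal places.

W = 2.6090 kWh/t

W = 10 Wi / √P80 − 10 Wi / √F80
1/√378 = 0.051434;  1/√24023 = 0.006452
W = 10·5.8·(0.051434 − 0.006452) = 2.6090 kWh/t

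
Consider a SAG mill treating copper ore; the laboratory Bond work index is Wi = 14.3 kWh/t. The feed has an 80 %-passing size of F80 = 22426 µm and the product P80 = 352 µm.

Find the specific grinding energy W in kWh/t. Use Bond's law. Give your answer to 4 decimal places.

Bond: W = 10·Wi·(1/√P80 − 1/√F80)
1/√352 = 0.053300;  1/√22426 = 0.006678
W = 10·14.3·(0.053300 − 0.006678) = 6.6670 kWh/t

W = 6.6670 kWh/t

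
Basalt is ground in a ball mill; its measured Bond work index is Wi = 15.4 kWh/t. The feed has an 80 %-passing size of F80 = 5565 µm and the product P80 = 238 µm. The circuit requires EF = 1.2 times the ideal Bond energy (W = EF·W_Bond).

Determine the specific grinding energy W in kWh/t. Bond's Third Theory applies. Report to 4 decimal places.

W = 9.5016 kWh/t

Bond:  W = 10 Wi (1/√P − 1/√F)
1/√238 = 0.064820;  1/√5565 = 0.013405
W = 10·15.4·(0.064820 − 0.013405) = 7.9180 kWh/t
Corrected W = EF·W_Bond = 1.2·7.9180 = 9.5016 kWh/t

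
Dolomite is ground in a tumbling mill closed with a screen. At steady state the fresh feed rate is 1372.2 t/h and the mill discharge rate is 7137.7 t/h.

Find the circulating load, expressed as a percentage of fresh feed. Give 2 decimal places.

Discharge = new feed + return, hence
R = M − F = 7137.7 − 1372.2 = 5765.5 t/h
CL = 100·R/F = 100·5765.5/1372.2 = 420.16 %

CL = 420.16 %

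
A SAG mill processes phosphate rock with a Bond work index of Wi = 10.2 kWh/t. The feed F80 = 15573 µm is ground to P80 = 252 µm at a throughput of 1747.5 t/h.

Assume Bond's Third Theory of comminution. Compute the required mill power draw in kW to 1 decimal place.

P = 9800.0 kW

W_Bond = 10·Wi·(1/√P₈₀ − 1/√F₈₀)
W = 10·10.2·(1/√252 − 1/√15573) = 10·10.2·(0.054981) = 5.6080 kWh/t
P = W·T = 5.6080·1747.5 = 9800.0 kW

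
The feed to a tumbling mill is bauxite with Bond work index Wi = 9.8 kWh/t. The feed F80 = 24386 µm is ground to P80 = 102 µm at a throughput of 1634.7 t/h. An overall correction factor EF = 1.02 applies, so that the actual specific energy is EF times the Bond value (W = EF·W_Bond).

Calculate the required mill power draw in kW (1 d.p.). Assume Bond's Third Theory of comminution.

Bond:  W = 10 Wi (1/√P − 1/√F)
W = 10·9.8·(1/√102 − 1/√24386) = 10·9.8·(0.092611) = 9.0759 kWh/t
Corrected W = EF·W_Bond = 1.02·9.0759 = 9.2574 kWh/t
P = W·T = 9.2574·1634.7 = 15133.1 kW

P = 15133.1 kW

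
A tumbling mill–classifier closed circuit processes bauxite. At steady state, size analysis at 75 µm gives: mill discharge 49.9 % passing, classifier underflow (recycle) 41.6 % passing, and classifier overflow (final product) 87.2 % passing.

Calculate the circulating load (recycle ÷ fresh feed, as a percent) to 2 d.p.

Mass balance on the −75 µm fraction:
(1+r)d = ru + o → r = (o−d)/(d−u)
r = (87.2 − 49.9)/(49.9 − 41.6) = 37.3/8.3 = 4.4940
CL = 100·r = 449.40 %

CL = 449.40 %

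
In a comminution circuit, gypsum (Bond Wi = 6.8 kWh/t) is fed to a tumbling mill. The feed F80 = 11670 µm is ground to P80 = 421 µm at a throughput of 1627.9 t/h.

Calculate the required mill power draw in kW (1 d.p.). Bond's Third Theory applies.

P = 4370.3 kW

W_Bond = 10·Wi·(1/√P₈₀ − 1/√F₈₀)
W = 10·6.8·(1/√421 − 1/√11670) = 10·6.8·(0.039480) = 2.6846 kWh/t
P_mill = W·ṁ = 2.6846·1627.9 = 4370.3 kW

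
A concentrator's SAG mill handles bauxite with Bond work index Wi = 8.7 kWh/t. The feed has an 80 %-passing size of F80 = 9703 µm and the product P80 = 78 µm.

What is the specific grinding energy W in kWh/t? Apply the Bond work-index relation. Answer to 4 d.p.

W = 10·Wi·[P80^(−½) − F80^(−½)]
1/√78 = 0.113228;  1/√9703 = 0.010152
W = 10·8.7·(0.113228 − 0.010152) = 8.9676 kWh/t

W = 8.9676 kWh/t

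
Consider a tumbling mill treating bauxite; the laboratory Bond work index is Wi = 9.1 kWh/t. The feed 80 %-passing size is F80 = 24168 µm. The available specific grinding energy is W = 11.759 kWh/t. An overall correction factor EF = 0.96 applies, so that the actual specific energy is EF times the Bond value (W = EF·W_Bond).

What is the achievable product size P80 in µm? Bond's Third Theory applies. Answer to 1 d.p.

P80 = 50.3 µm

W = 10 Wi (P80^-0.5 − F80^-0.5)
W_Bond = W / EF = 11.759 / 0.96 = 12.2490 kWh/t
⇒ 1/√P80 = W_Bond/(10 Wi) + 1/√F80
  = 12.2490/(10·9.1) + 1/√24168 = 0.134604 + 0.006432 = 0.141036
P80 = (1/0.141036)² = 7.0904² = 50.27 µm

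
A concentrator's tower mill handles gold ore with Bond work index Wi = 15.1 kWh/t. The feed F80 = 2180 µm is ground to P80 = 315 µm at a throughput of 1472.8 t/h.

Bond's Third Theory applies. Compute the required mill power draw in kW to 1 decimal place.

P = 7767.3 kW

W_Bond = 10·Wi·(1/√P₈₀ − 1/√F₈₀)
W = 10·15.1·(1/√315 − 1/√2180) = 10·15.1·(0.034926) = 5.2738 kWh/t
Power = W × throughput = 5.2738 kWh/t × 1472.8 t/h = 7767.3 kW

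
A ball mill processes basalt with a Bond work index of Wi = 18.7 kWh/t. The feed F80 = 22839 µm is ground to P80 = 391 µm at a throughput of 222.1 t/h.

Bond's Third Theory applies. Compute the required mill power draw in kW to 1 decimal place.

P = 1825.6 kW

W = 10·Wi·[P80^(−½) − F80^(−½)]
W = 10·18.7·(1/√391 − 1/√22839) = 10·18.7·(0.043955) = 8.2196 kWh/t
Mill draw = 8.2196 × 222.1 = 1825.6 kW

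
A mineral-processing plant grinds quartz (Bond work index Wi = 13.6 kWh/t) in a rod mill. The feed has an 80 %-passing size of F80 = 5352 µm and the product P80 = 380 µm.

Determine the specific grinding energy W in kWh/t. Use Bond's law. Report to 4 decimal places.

W = 10 Wi / √P80 − 10 Wi / √F80
1/√380 = 0.051299;  1/√5352 = 0.013669
W = 10·13.6·(0.051299 − 0.013669) = 5.1176 kWh/t

W = 5.1176 kWh/t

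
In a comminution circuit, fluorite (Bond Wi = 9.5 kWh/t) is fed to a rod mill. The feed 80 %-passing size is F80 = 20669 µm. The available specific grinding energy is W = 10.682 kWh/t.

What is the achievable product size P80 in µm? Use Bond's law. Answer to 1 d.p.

P80 = 70.1 µm

W = 10·Wi·(P80^(-½) − F80^(-½))
⇒ 1/√P80 = W/(10·Wi) + 1/√F80
  = 10.6820/(10·9.5) + 1/√20669 = 0.112442 + 0.006956 = 0.119398
P80 = (1/0.119398)² = 8.3754² = 70.15 µm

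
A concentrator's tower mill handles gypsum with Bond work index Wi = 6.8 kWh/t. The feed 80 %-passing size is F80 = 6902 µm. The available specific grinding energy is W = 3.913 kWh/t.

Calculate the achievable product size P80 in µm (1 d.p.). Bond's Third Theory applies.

W = 10 Wi (1/√P80 − 1/√F80)  [Bond]
P80^(−½) = W/(10 Wi) + F80^(−½)
  = 3.9130/(10·6.8) + 1/√6902 = 0.057544 + 0.012037 = 0.069581
P80 = (1/0.069581)² = 14.3717² = 206.55 µm

P80 = 206.5 µm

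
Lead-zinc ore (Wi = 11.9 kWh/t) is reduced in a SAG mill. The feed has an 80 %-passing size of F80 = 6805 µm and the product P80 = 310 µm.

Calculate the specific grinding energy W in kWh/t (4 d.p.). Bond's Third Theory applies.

W = 5.3162 kWh/t

W = 10 Wi (P80^-0.5 − F80^-0.5)
1/√310 = 0.056796;  1/√6805 = 0.012122
W = 10·11.9·(0.056796 − 0.012122) = 5.3162 kWh/t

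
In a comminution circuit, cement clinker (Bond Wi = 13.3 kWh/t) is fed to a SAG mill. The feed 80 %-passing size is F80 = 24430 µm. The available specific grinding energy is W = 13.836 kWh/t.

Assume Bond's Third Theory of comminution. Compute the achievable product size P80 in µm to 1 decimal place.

W = 10 Wi (P80^-0.5 − F80^-0.5)
⇒ 1/√P80 = W/(10·Wi) + 1/√F80
  = 13.8360/(10·13.3) + 1/√24430 = 0.104030 + 0.006398 = 0.110428
P80 = (1/0.110428)² = 9.0557² = 82.01 µm

P80 = 82.0 µm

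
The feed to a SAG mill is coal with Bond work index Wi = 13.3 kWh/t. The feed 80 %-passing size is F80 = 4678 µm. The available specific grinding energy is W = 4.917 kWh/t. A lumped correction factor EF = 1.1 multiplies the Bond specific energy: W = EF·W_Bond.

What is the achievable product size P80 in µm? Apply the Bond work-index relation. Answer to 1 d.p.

Bond:  W = 10 Wi (1/√P − 1/√F)
W_Bond = W / EF = 4.917 / 1.1 = 4.4700 kWh/t
P80^-0.5 = F80^-0.5 + W_Bond/(10 Wi)
  = 4.4700/(10·13.3) + 1/√4678 = 0.033609 + 0.014621 = 0.048230
P80 = (1/0.048230)² = 20.7341² = 429.90 µm

P80 = 429.9 µm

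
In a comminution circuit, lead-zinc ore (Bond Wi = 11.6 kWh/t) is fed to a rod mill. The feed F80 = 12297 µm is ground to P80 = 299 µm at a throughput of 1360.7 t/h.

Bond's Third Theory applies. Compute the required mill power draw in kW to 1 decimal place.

P = 7704.8 kW

W = 10·Wi·[P80^(−½) − F80^(−½)]
W = 10·11.6·(1/√299 − 1/√12297) = 10·11.6·(0.048814) = 5.6624 kWh/t
Power = W × throughput = 5.6624 kWh/t × 1360.7 t/h = 7704.8 kW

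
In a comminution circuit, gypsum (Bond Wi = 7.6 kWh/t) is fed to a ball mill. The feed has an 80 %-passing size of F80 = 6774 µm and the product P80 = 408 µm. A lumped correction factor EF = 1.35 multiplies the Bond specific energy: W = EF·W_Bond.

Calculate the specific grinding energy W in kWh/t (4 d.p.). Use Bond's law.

W_Bond = 10·Wi·(1/√P₈₀ − 1/√F₈₀)
1/√408 = 0.049507;  1/√6774 = 0.012150
W = 10·7.6·(0.049507 − 0.012150) = 2.8392 kWh/t
Apply correction: 2.8392 × 1.35 = 3.8329 kWh/t

W = 3.8329 kWh/t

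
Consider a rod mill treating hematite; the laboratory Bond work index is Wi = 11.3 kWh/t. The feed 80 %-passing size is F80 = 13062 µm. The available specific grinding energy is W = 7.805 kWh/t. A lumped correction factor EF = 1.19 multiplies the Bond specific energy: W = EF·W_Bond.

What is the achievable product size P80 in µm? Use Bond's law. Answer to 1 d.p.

W = 10·Wi·[P80^(−½) − F80^(−½)]
W_Bond = W / EF = 7.805 / 1.19 = 6.5588 kWh/t
P80^(−½) = W_Bond/(10 Wi) + F80^(−½)
  = 6.5588/(10·11.3) + 1/√13062 = 0.058043 + 0.008750 = 0.066792
P80 = (1/0.066792)² = 14.9718² = 224.15 µm

P80 = 224.2 µm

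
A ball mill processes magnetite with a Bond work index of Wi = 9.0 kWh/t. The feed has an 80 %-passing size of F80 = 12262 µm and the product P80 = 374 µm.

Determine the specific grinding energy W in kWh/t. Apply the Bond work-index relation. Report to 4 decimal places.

W = 3.8410 kWh/t

W = 10·Wi·(P80^(-½) − F80^(-½))
1/√374 = 0.051709;  1/√12262 = 0.009031
W = 10·9.0·(0.051709 − 0.009031) = 3.8410 kWh/t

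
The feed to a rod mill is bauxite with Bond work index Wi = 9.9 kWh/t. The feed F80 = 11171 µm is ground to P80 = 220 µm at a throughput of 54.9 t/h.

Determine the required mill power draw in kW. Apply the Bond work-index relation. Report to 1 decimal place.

W = 10 Wi (1/√P80 − 1/√F80)  [Bond]
W = 10·9.9·(1/√220 − 1/√11171) = 10·9.9·(0.057959) = 5.7379 kWh/t
Mill draw = 5.7379 × 54.9 = 315.0 kW

P = 315.0 kW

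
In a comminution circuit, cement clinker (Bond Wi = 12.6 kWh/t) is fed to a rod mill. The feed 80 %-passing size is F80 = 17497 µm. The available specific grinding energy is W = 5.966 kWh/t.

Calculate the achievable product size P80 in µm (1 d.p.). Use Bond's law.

P80 = 331.7 µm

W_Bond = 10·Wi·(1/√P₈₀ − 1/√F₈₀)
⇒ 1/√P80 = W/(10 Wi) + 1/√F80
  = 5.9660/(10·12.6) + 1/√17497 = 0.047349 + 0.007560 = 0.054909
P80 = (1/0.054909)² = 18.2119² = 331.67 µm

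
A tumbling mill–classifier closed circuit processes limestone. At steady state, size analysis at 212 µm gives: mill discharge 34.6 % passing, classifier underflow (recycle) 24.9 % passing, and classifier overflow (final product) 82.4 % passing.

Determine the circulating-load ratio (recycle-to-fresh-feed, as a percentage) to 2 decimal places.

Let r = R/F. Size balance at 212 µm:
(1+r)d = ru + o → r = (o−d)/(d−u)
r = (82.4 − 34.6)/(34.6 − 24.9) = 47.8/9.7 = 4.9278
CL = 100·r = 492.78 %

CL = 492.78 %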